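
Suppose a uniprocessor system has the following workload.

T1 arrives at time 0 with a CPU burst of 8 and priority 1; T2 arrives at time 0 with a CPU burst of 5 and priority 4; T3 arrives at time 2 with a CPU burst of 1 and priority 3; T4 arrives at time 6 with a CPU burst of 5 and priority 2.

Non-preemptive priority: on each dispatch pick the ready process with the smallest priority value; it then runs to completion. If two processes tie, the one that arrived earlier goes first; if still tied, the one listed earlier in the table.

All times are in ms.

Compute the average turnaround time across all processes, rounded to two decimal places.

Schedule: | T1 0-8 | T4 8-13 | T3 13-14 | T2 14-19 |
Completion: T1=8  T2=19  T3=14  T4=13
Turnaround times: T1=8, T2=19, T3=12, T4=7
Average turnaround = (8+19+12+7) / 4 = 46/4 = 11.50

11.50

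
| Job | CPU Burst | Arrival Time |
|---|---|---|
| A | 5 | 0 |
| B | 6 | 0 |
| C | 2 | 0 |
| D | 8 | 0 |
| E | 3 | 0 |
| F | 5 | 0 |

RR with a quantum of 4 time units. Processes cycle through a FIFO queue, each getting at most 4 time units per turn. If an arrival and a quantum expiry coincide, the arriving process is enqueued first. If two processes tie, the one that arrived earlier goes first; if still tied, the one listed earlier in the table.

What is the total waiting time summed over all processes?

Schedule: | A 0-4 | B 4-8 | C 8-10 | D 10-14 | E 14-17 | F 17-21 | A 21-22 | B 22-24 | D 24-28 | F 28-29 |
Completion: A=22  B=24  C=10  D=28  E=17  F=29
Turnaround (C−A): A=22  B=24  C=10  D=28  E=17  F=29
Waiting = turnaround − burst: A=17, B=18, C=8, D=20, E=14, F=24
Total waiting = 17 + 18 + 8 + 20 + 14 + 24 = 101

101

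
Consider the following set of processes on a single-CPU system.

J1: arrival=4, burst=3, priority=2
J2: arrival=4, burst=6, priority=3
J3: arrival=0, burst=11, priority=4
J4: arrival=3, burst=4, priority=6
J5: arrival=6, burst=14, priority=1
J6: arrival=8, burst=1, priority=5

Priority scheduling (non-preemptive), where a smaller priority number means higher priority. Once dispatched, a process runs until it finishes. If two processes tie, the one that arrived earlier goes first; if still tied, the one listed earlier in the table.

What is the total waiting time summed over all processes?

Gantt: | J3 0-11 | J5 11-25 | J1 25-28 | J2 28-34 | J6 34-35 | J4 35-39 |
Completion: J1=28  J2=34  J3=11  J4=39  J5=25  J6=35
Turnaround (C−A): J1=24  J2=30  J3=11  J4=36  J5=19  J6=27
Waiting = turnaround − burst: J1=21, J2=24, J3=0, J4=32, J5=5, J6=26
Total waiting = 21 + 24 + 0 + 32 + 5 + 26 = 108

108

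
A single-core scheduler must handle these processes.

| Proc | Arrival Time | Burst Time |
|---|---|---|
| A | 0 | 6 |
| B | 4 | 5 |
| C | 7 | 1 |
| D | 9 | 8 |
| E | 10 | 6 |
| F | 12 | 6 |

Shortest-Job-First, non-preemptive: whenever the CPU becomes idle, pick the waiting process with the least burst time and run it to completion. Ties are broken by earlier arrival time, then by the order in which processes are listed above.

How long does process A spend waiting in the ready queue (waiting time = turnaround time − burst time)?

Gantt: | A 0-6 | B 6-11 | C 11-12 | E 12-18 | F 18-24 | D 24-32 |
Completion: A=6  B=11  C=12  D=32  E=18  F=24
Waiting(A) = turnaround − burst = 6 − 6 = 0

0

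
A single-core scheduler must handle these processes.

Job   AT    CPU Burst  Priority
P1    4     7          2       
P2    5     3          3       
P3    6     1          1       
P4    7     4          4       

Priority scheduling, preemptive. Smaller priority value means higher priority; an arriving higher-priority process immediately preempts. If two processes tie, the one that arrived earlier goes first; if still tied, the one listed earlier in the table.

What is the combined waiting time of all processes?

Gantt: | idle 0-4 | P1 4-6 | P3 6-7 | P1 7-12 | P2 12-15 | P4 15-19 |
Completion: P1=12  P2=15  P3=7  P4=19
Turnaround (C−A): P1=8  P2=10  P3=1  P4=12
Waiting = turnaround − burst: P1=1, P2=7, P3=0, P4=8
Total waiting = 1 + 7 + 0 + 8 = 16

16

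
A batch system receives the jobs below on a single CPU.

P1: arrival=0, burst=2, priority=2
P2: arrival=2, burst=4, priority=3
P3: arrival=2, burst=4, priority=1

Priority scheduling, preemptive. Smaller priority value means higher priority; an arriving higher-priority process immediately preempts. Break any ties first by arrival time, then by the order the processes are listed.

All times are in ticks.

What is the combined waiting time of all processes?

Gantt: | P1 0-2 | P3 2-6 | P2 6-10 |
Completion: P1=2  P2=10  P3=6
Waiting = turnaround − burst: P1=0, P2=4, P3=0
Total waiting = 0 + 4 + 0 = 4

4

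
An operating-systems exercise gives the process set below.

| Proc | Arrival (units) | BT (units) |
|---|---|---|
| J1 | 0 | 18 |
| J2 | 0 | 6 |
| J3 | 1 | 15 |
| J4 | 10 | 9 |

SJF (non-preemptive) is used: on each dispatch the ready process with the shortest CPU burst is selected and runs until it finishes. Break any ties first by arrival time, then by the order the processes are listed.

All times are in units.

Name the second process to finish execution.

J3

Timeline: | J2 0-6 | J3 6-21 | J4 21-30 | J1 30-48 |
Completion: J1=48  J2=6  J3=21  J4=30
Turnaround (C−A): J1=48  J2=6  J3=20  J4=20
Finish order: J2 → J3 → J4 → J1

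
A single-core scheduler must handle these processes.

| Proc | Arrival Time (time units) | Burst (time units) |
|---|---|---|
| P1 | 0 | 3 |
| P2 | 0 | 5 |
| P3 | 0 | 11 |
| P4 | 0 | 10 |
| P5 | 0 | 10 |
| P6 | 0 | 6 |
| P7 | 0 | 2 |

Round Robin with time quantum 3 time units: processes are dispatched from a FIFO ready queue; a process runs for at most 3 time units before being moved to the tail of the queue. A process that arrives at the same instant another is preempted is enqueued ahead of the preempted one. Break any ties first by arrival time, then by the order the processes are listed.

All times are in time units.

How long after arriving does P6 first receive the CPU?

Timeline: | P1 0-3 | P2 3-6 | P3 6-9 | P4 9-12 | P5 12-15 | P6 15-18 | P7 18-20 | P2 20-22 | P3 22-25 | P4 25-28 | P5 28-31 | P6 31-34 | P3 34-37 | P4 37-40 | P5 40-43 | P3 43-45 | P4 45-46 | P5 46-47 |
Completion: P1=3  P2=22  P3=45  P4=46  P5=47  P6=34  P7=20
Turnaround (C−A): P1=3  P2=22  P3=45  P4=46  P5=47  P6=34  P7=20
Response(P6) = first start − arrival = 15 − 0 = 15

15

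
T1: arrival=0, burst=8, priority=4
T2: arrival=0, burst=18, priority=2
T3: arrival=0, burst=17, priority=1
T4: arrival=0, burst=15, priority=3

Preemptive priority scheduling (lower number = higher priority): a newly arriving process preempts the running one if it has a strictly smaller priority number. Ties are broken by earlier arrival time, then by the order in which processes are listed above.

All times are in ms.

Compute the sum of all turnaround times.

160

Gantt: | T3 0-17 | T2 17-35 | T4 35-50 | T1 50-58 |
Completion: T1=58  T2=35  T3=17  T4=50
Turnaround = completion − arrival: T1=58, T2=35, T3=17, T4=50
Total turnaround = 58 + 35 + 17 + 50 = 160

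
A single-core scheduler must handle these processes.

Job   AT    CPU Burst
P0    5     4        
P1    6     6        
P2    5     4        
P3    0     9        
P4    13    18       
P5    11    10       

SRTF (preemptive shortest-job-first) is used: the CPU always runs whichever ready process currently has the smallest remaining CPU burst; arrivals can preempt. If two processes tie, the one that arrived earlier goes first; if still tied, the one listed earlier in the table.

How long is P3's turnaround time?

Timeline: | P3 0-9 | P0 9-13 | P2 13-17 | P1 17-23 | P5 23-33 | P4 33-51 |
Completion: P0=13  P1=23  P2=17  P3=9  P4=51  P5=33
Turnaround(P3) = completion − arrival = 9 − 0 = 9

9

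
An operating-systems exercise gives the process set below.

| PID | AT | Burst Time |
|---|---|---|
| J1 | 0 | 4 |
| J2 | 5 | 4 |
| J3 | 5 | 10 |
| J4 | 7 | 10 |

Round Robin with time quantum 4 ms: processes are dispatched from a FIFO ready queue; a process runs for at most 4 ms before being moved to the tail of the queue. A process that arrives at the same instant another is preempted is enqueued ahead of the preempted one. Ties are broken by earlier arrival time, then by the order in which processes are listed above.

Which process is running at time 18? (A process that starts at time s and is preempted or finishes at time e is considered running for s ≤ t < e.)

Gantt: | J1 0-4 | idle 4-5 | J2 5-9 | J3 9-13 | J4 13-17 | J3 17-21 | J4 21-25 | J3 25-27 | J4 27-29 |
Completion: J1=4  J2=9  J3=27  J4=29
Turnaround (C−A): J1=4  J2=4  J3=22  J4=22

J3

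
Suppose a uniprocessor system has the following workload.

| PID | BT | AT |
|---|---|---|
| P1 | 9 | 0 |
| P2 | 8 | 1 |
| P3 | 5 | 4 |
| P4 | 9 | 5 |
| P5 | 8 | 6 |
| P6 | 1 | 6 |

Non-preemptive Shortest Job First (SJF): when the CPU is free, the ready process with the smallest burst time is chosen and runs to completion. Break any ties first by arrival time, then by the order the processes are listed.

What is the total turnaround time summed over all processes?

Gantt: | P1 0-9 | P6 9-10 | P3 10-15 | P2 15-23 | P5 23-31 | P4 31-40 |
Completion: P1=9  P2=23  P3=15  P4=40  P5=31  P6=10
Turnaround = completion − arrival: P1=9, P2=22, P3=11, P4=35, P5=25, P6=4
Total turnaround = 9 + 22 + 11 + 35 + 25 + 4 = 106

106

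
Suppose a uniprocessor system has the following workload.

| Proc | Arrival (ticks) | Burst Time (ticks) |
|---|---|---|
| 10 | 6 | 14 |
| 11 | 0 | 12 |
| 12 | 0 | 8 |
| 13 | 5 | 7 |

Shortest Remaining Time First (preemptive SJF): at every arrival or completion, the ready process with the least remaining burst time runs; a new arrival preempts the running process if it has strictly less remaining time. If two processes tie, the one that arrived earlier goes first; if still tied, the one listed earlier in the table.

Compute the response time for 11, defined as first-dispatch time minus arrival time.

15

Schedule: | 12 0-8 | 13 8-15 | 11 15-27 | 10 27-41 |
Completion: 10=41  11=27  12=8  13=15
Turnaround (C−A): 10=35  11=27  12=8  13=10
Response(11) = first start − arrival = 15 − 0 = 15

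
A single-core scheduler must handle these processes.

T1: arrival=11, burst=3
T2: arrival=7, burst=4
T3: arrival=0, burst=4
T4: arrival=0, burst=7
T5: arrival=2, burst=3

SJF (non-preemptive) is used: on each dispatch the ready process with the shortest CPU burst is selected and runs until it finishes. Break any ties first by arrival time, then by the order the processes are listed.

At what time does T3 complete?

Timeline: | T3 0-4 | T5 4-7 | T2 7-11 | T1 11-14 | T4 14-21 |
Completion: T1=14  T2=11  T3=4  T4=21  T5=7

4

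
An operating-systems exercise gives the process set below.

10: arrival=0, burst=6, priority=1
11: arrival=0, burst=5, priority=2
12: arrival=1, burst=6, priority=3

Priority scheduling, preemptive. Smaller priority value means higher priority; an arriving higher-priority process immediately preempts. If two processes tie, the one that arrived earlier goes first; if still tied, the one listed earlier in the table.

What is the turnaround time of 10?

Schedule: | 10 0-6 | 11 6-11 | 12 11-17 |
Completion: 10=6  11=11  12=17
Turnaround (C−A): 10=6  11=11  12=16
Turnaround(10) = completion − arrival = 6 − 0 = 6

6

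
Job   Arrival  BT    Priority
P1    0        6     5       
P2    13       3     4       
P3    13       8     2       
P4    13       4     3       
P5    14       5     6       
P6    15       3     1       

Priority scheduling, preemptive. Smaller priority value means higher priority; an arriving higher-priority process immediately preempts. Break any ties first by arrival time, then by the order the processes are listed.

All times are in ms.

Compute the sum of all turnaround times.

75

Schedule: | P1 0-6 | idle 6-13 | P3 13-15 | P6 15-18 | P3 18-24 | P4 24-28 | P2 28-31 | P5 31-36 |
Completion: P1=6  P2=31  P3=24  P4=28  P5=36  P6=18
Turnaround (C−A): P1=6  P2=18  P3=11  P4=15  P5=22  P6=3
Turnaround = completion − arrival: P1=6, P2=18, P3=11, P4=15, P5=22, P6=3
Total turnaround = 6 + 18 + 11 + 15 + 22 + 3 = 75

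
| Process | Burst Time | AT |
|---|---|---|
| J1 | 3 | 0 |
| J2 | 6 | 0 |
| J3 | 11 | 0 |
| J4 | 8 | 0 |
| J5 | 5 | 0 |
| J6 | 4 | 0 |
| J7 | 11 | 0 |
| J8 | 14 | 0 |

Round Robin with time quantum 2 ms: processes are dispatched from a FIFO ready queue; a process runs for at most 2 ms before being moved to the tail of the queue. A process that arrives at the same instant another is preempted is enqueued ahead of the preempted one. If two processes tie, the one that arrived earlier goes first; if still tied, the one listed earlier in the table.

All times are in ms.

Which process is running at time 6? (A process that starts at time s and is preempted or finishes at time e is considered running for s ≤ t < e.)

J4

Schedule: | J1 0-2 | J2 2-4 | J3 4-6 | J4 6-8 | J5 8-10 | J6 10-12 | J7 12-14 | J8 14-16 | J1 16-17 | J2 17-19 | J3 19-21 | J4 21-23 | J5 23-25 | J6 25-27 | J7 27-29 | J8 29-31 | J2 31-33 | J3 33-35 | J4 35-37 | J5 37-38 | J7 38-40 | J8 40-42 | J3 42-44 | J4 44-46 | J7 46-48 | J8 48-50 | J3 50-52 | J7 52-54 | J8 54-56 | J3 56-57 | J7 57-58 | J8 58-62 |
Completion: J1=17  J2=33  J3=57  J4=46  J5=38  J6=27  J7=58  J8=62
Turnaround (C−A): J1=17  J2=33  J3=57  J4=46  J5=38  J6=27  J7=58  J8=62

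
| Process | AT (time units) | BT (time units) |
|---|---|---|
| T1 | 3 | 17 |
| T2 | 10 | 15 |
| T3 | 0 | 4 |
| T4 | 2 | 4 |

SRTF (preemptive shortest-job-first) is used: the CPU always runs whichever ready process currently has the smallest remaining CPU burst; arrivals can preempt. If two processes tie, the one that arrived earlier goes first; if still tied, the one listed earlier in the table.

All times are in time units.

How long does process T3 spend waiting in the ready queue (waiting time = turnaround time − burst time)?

Schedule: | T3 0-4 | T4 4-8 | T1 8-25 | T2 25-40 |
Completion: T1=25  T2=40  T3=4  T4=8
Waiting(T3) = turnaround − burst = 4 − 4 = 0

0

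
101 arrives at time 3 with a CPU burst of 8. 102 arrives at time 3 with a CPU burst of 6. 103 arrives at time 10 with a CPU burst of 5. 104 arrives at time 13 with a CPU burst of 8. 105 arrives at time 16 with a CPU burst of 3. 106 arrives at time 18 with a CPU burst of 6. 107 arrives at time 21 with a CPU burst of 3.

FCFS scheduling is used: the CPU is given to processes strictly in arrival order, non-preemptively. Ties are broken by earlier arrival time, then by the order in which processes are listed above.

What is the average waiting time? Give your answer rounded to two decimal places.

10.14

Timeline: | idle 0-3 | 101 3-11 | 102 11-17 | 103 17-22 | 104 22-30 | 105 30-33 | 106 33-39 | 107 39-42 |
Completion: 101=11  102=17  103=22  104=30  105=33  106=39  107=42
Waiting times: 101=0, 102=8, 103=7, 104=9, 105=14, 106=15, 107=18
Average waiting = (0+8+7+9+14+15+18) / 7 = 71/7 = 10.14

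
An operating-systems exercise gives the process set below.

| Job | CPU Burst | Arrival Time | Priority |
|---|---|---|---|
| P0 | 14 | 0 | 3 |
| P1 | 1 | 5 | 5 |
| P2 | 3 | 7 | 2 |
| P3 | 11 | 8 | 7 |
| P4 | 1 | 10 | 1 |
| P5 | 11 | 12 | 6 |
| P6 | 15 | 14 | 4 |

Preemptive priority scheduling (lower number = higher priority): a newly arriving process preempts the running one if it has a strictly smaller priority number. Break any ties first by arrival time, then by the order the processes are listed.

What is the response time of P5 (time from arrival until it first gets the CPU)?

Schedule: | P0 0-7 | P2 7-10 | P4 10-11 | P0 11-18 | P6 18-33 | P1 33-34 | P5 34-45 | P3 45-56 |
Completion: P0=18  P1=34  P2=10  P3=56  P4=11  P5=45  P6=33
Turnaround (C−A): P0=18  P1=29  P2=3  P3=48  P4=1  P5=33  P6=19
Response(P5) = first start − arrival = 34 − 12 = 22

22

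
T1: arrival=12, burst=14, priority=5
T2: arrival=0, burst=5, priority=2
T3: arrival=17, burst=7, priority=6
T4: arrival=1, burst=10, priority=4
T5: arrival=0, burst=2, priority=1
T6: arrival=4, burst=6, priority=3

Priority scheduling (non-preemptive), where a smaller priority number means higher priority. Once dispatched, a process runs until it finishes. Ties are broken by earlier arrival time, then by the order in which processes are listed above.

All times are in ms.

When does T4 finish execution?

23

Timeline: | T5 0-2 | T2 2-7 | T6 7-13 | T4 13-23 | T1 23-37 | T3 37-44 |
Completion: T1=37  T2=7  T3=44  T4=23  T5=2  T6=13
Turnaround (C−A): T1=25  T2=7  T3=27  T4=22  T5=2  T6=9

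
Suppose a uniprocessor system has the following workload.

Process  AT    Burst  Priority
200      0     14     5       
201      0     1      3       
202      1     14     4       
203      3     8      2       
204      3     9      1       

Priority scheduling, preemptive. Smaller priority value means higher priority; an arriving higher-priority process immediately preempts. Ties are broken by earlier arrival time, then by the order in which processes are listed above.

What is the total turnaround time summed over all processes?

Timeline: | 201 0-1 | 202 1-3 | 204 3-12 | 203 12-20 | 202 20-32 | 200 32-46 |
Completion: 200=46  201=1  202=32  203=20  204=12
Turnaround (C−A): 200=46  201=1  202=31  203=17  204=9
Turnaround = completion − arrival: 200=46, 201=1, 202=31, 203=17, 204=9
Total turnaround = 46 + 1 + 31 + 17 + 9 = 104

104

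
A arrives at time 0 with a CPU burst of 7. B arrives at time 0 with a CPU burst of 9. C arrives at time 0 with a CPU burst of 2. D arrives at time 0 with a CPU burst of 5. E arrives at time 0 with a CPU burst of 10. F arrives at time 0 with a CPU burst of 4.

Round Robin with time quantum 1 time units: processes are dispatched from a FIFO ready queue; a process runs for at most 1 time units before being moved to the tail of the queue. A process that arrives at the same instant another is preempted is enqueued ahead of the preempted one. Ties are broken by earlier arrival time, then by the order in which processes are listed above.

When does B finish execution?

Timeline: | A 0-1 | B 1-2 | C 2-3 | D 3-4 | E 4-5 | F 5-6 | A 6-7 | B 7-8 | C 8-9 | D 9-10 | E 10-11 | F 11-12 | A 12-13 | B 13-14 | D 14-15 | E 15-16 | F 16-17 | A 17-18 | B 18-19 | D 19-20 | E 20-21 | F 21-22 | A 22-23 | B 23-24 | D 24-25 | E 25-26 | A 26-27 | B 27-28 | E 28-29 | A 29-30 | B 30-31 | E 31-32 | B 32-33 | E 33-34 | B 34-35 | E 35-37 |
Completion: A=30  B=35  C=9  D=25  E=37  F=22
Turnaround (C−A): A=30  B=35  C=9  D=25  E=37  F=22

35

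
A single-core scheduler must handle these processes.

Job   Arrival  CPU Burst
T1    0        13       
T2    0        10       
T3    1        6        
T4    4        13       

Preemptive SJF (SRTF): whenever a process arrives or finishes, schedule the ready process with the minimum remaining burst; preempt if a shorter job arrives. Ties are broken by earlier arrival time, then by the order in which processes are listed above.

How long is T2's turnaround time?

Timeline: | T2 0-1 | T3 1-7 | T2 7-16 | T1 16-29 | T4 29-42 |
Completion: T1=29  T2=16  T3=7  T4=42
Turnaround(T2) = completion − arrival = 16 − 0 = 16

16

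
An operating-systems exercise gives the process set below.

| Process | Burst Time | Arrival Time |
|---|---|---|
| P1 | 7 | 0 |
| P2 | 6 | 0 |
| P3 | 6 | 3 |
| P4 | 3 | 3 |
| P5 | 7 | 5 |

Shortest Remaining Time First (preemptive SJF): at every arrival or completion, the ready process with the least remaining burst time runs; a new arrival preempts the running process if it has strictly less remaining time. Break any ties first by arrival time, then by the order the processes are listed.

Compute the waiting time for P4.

3

Timeline: | P2 0-6 | P4 6-9 | P3 9-15 | P1 15-22 | P5 22-29 |
Completion: P1=22  P2=6  P3=15  P4=9  P5=29
Waiting(P4) = turnaround − burst = 6 − 3 = 3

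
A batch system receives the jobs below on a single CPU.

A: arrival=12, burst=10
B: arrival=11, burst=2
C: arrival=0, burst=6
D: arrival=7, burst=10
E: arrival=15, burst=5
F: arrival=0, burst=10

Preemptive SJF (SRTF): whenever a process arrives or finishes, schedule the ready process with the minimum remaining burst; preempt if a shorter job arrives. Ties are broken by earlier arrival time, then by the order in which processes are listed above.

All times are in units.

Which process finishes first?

C

Schedule: | C 0-6 | F 6-11 | B 11-13 | F 13-18 | E 18-23 | D 23-33 | A 33-43 |
Completion: A=43  B=13  C=6  D=33  E=23  F=18
Turnaround (C−A): A=31  B=2  C=6  D=26  E=8  F=18
Finish order: C → B → F → E → D → A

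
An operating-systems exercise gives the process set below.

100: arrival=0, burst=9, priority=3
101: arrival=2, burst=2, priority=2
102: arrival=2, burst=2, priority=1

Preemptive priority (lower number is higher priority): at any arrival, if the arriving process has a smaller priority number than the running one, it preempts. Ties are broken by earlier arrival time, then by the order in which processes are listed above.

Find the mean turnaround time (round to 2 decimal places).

Schedule: | 100 0-2 | 102 2-4 | 101 4-6 | 100 6-13 |
Completion: 100=13  101=6  102=4
Turnaround times: 100=13, 101=4, 102=2
Average turnaround = (13+4+2) / 3 = 19/3 = 6.33

6.33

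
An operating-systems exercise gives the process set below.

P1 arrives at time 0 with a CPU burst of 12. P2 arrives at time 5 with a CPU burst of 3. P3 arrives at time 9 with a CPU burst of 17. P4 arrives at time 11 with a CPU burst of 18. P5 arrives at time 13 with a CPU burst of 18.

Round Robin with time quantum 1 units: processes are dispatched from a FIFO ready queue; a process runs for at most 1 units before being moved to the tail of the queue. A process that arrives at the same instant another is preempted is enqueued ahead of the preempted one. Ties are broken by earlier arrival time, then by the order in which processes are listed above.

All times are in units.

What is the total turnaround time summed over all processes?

197

Timeline: | P1 0-5 | P2 5-6 | P1 6-7 | P2 7-8 | P1 8-9 | P2 9-10 | P3 10-11 | P1 11-12 | P4 12-13 | P3 13-14 | P1 14-15 | P5 15-16 | P4 16-17 | P3 17-18 | P1 18-19 | P5 19-20 | P4 20-21 | P3 21-22 | P1 22-23 | P5 23-24 | P4 24-25 | P3 25-26 | P1 26-27 | P5 27-28 | P4 28-29 | P3 29-30 | P5 30-31 | P4 31-32 | P3 32-33 | P5 33-34 | P4 34-35 | P3 35-36 | P5 36-37 | P4 37-38 | P3 38-39 | P5 39-40 | P4 40-41 | P3 41-42 | P5 42-43 | P4 43-44 | P3 44-45 | P5 45-46 | P4 46-47 | P3 47-48 | P5 48-49 | P4 49-50 | P3 50-51 | P5 51-52 | P4 52-53 | P3 53-54 | P5 54-55 | P4 55-56 | P3 56-57 | P5 57-58 | P4 58-59 | P3 59-60 | P5 60-61 | P4 61-62 | P3 62-63 | P5 63-64 | P4 64-65 | P5 65-66 | P4 66-67 | P5 67-68 |
Completion: P1=27  P2=10  P3=63  P4=67  P5=68
Turnaround = completion − arrival: P1=27, P2=5, P3=54, P4=56, P5=55
Total turnaround = 27 + 5 + 54 + 56 + 55 = 197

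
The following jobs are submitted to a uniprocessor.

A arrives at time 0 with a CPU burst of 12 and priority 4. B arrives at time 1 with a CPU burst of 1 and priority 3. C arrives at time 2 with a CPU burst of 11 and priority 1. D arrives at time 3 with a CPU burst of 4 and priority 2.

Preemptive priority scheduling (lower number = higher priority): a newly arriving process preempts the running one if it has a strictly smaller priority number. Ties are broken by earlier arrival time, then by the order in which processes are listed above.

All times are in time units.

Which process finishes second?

Gantt: | A 0-1 | B 1-2 | C 2-13 | D 13-17 | A 17-28 |
Completion: A=28  B=2  C=13  D=17
Finish order: B → C → D → A

C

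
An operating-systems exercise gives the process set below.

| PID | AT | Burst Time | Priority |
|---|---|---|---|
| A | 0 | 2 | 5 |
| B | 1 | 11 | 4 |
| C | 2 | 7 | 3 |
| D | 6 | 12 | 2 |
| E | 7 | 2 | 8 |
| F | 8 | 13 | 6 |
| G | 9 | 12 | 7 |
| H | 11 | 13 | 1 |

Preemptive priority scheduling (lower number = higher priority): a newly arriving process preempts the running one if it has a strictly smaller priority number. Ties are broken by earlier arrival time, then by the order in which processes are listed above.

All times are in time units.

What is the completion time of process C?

34

Schedule: | A 0-1 | B 1-2 | C 2-6 | D 6-11 | H 11-24 | D 24-31 | C 31-34 | B 34-44 | A 44-45 | F 45-58 | G 58-70 | E 70-72 |
Completion: A=45  B=44  C=34  D=31  E=72  F=58  G=70  H=24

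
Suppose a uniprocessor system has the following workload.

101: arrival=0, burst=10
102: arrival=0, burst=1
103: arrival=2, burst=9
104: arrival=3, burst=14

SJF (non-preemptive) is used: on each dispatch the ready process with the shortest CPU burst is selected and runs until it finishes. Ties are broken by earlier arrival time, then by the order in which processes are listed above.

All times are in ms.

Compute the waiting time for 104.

Timeline: | 102 0-1 | 101 1-11 | 103 11-20 | 104 20-34 |
Completion: 101=11  102=1  103=20  104=34
Waiting(104) = turnaround − burst = 31 − 14 = 17

17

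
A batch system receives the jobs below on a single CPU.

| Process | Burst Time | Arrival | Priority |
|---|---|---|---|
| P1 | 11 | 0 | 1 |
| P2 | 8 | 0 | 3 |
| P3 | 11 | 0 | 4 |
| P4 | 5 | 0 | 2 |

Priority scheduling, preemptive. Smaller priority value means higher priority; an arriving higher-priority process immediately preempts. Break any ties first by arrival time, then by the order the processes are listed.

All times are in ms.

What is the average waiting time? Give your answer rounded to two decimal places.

12.75

Timeline: | P1 0-11 | P4 11-16 | P2 16-24 | P3 24-35 |
Completion: P1=11  P2=24  P3=35  P4=16
Waiting times: P1=0, P2=16, P3=24, P4=11
Average waiting = (0+16+24+11) / 4 = 51/4 = 12.75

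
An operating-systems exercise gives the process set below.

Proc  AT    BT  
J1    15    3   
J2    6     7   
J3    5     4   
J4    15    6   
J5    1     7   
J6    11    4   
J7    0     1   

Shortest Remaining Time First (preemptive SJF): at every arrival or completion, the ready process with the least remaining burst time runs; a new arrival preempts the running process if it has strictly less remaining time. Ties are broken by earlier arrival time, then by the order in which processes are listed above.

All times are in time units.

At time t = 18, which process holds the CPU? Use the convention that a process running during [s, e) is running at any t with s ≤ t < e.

Timeline: | J7 0-1 | J5 1-8 | J3 8-12 | J6 12-16 | J1 16-19 | J4 19-25 | J2 25-32 |
Completion: J1=19  J2=32  J3=12  J4=25  J5=8  J6=16  J7=1

J1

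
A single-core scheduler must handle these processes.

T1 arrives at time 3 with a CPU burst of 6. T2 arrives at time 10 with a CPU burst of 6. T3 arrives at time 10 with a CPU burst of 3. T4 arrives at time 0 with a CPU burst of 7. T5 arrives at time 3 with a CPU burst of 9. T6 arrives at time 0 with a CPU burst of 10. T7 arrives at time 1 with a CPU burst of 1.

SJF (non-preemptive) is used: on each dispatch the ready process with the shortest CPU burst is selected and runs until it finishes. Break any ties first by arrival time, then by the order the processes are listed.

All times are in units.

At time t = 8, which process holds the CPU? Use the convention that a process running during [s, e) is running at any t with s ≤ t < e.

Timeline: | T4 0-7 | T7 7-8 | T1 8-14 | T3 14-17 | T2 17-23 | T5 23-32 | T6 32-42 |
Completion: T1=14  T2=23  T3=17  T4=7  T5=32  T6=42  T7=8

T1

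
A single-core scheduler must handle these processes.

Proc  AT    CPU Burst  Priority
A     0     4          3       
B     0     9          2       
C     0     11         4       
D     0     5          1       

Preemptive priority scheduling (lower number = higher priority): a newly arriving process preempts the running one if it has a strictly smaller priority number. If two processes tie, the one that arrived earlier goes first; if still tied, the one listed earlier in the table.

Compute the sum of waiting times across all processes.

Schedule: | D 0-5 | B 5-14 | A 14-18 | C 18-29 |
Completion: A=18  B=14  C=29  D=5
Turnaround (C−A): A=18  B=14  C=29  D=5
Waiting = turnaround − burst: A=14, B=5, C=18, D=0
Total waiting = 14 + 5 + 18 + 0 = 37

37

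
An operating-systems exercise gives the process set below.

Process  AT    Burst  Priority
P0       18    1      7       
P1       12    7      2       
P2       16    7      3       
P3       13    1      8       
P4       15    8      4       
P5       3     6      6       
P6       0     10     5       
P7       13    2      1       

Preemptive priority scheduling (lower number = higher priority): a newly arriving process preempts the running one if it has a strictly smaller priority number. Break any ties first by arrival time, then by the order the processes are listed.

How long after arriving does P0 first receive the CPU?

22

Timeline: | P6 0-10 | P5 10-12 | P1 12-13 | P7 13-15 | P1 15-21 | P2 21-28 | P4 28-36 | P5 36-40 | P0 40-41 | P3 41-42 |
Completion: P0=41  P1=21  P2=28  P3=42  P4=36  P5=40  P6=10  P7=15
Response(P0) = first start − arrival = 40 − 18 = 22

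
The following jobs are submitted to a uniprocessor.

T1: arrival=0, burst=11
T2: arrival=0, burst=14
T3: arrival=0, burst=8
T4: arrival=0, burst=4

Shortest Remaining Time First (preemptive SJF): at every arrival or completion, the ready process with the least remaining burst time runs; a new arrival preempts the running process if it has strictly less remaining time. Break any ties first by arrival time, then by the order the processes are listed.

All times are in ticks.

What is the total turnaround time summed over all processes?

76

Schedule: | T4 0-4 | T3 4-12 | T1 12-23 | T2 23-37 |
Completion: T1=23  T2=37  T3=12  T4=4
Turnaround (C−A): T1=23  T2=37  T3=12  T4=4
Turnaround = completion − arrival: T1=23, T2=37, T3=12, T4=4
Total turnaround = 23 + 37 + 12 + 4 = 76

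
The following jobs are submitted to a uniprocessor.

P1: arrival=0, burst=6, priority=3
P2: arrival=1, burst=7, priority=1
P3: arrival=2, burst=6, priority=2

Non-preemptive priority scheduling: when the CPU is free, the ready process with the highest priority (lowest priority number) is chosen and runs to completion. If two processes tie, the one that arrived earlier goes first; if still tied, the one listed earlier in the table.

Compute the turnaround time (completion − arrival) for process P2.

12

Timeline: | P1 0-6 | P2 6-13 | P3 13-19 |
Completion: P1=6  P2=13  P3=19
Turnaround(P2) = completion − arrival = 13 − 1 = 12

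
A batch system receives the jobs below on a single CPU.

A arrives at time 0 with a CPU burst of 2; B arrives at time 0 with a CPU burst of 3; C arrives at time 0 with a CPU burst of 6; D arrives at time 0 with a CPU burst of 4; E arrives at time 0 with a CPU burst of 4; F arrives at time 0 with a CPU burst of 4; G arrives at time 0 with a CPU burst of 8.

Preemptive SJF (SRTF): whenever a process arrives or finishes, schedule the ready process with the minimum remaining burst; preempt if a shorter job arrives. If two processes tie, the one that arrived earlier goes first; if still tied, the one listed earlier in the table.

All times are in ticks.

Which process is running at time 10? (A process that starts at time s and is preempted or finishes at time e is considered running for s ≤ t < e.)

E

Schedule: | A 0-2 | B 2-5 | D 5-9 | E 9-13 | F 13-17 | C 17-23 | G 23-31 |
Completion: A=2  B=5  C=23  D=9  E=13  F=17  G=31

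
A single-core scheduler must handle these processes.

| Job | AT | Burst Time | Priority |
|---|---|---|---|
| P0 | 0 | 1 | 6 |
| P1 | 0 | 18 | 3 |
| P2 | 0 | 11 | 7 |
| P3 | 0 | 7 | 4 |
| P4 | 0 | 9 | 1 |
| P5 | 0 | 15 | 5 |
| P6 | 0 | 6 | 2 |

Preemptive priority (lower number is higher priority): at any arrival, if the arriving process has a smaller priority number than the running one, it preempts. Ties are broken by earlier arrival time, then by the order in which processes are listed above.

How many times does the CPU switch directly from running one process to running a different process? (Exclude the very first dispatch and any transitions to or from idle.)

Gantt: | P4 0-9 | P6 9-15 | P1 15-33 | P3 33-40 | P5 40-55 | P0 55-56 | P2 56-67 |
Completion: P0=56  P1=33  P2=67  P3=40  P4=9  P5=55  P6=15
Turnaround (C−A): P0=56  P1=33  P2=67  P3=40  P4=9  P5=55  P6=15

6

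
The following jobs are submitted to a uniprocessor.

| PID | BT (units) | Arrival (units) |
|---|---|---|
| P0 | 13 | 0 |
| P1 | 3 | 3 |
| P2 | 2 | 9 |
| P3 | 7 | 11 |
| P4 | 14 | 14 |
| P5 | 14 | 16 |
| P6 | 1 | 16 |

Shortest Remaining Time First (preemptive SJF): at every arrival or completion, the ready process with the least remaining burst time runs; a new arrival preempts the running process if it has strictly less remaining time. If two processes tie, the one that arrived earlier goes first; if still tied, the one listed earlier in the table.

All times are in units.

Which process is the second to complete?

Gantt: | P0 0-3 | P1 3-6 | P0 6-9 | P2 9-11 | P0 11-16 | P6 16-17 | P0 17-19 | P3 19-26 | P4 26-40 | P5 40-54 |
Completion: P0=19  P1=6  P2=11  P3=26  P4=40  P5=54  P6=17
Finish order: P1 → P2 → P6 → P0 → P3 → P4 → P5

P2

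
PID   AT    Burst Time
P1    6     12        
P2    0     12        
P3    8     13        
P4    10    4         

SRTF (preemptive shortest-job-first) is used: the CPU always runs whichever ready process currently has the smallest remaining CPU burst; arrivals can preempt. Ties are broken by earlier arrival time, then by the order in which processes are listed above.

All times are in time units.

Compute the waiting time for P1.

Timeline: | P2 0-12 | P4 12-16 | P1 16-28 | P3 28-41 |
Completion: P1=28  P2=12  P3=41  P4=16
Waiting(P1) = turnaround − burst = 22 − 12 = 10

10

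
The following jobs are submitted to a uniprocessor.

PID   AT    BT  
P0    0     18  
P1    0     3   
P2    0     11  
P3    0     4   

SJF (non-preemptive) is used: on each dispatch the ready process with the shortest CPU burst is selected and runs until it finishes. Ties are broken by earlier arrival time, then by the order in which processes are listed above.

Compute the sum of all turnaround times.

Schedule: | P1 0-3 | P3 3-7 | P2 7-18 | P0 18-36 |
Completion: P0=36  P1=3  P2=18  P3=7
Turnaround = completion − arrival: P0=36, P1=3, P2=18, P3=7
Total turnaround = 36 + 3 + 18 + 7 = 64

64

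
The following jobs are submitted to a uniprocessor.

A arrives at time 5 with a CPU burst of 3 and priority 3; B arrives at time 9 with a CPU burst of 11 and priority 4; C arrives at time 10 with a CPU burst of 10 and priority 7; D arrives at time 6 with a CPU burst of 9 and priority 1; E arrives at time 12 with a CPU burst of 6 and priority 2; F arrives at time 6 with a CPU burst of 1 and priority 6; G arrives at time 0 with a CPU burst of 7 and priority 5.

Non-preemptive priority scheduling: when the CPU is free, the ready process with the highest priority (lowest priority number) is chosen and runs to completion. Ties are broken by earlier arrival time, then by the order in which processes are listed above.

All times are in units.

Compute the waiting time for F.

Schedule: | G 0-7 | D 7-16 | E 16-22 | A 22-25 | B 25-36 | F 36-37 | C 37-47 |
Completion: A=25  B=36  C=47  D=16  E=22  F=37  G=7
Waiting(F) = turnaround − burst = 31 − 1 = 30

30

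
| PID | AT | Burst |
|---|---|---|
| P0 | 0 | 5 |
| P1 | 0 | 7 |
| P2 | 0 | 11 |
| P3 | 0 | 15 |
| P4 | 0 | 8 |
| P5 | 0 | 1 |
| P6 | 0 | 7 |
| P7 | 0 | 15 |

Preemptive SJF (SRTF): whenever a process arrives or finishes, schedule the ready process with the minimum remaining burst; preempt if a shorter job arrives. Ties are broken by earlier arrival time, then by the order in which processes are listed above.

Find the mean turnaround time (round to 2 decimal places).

28.75

Schedule: | P5 0-1 | P0 1-6 | P1 6-13 | P6 13-20 | P4 20-28 | P2 28-39 | P3 39-54 | P7 54-69 |
Completion: P0=6  P1=13  P2=39  P3=54  P4=28  P5=1  P6=20  P7=69
Turnaround (C−A): P0=6  P1=13  P2=39  P3=54  P4=28  P5=1  P6=20  P7=69
Turnaround times: P0=6, P1=13, P2=39, P3=54, P4=28, P5=1, P6=20, P7=69
Average turnaround = (6+13+39+54+28+1+20+69) / 8 = 230/8 = 28.75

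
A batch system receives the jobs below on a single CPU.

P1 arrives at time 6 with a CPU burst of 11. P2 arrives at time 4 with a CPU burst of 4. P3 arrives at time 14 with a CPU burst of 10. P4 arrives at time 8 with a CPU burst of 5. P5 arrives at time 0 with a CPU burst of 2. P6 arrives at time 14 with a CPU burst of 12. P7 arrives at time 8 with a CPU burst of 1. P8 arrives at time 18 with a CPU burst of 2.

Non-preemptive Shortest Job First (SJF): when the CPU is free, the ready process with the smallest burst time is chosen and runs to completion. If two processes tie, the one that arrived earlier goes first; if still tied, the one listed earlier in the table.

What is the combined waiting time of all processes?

50

Schedule: | P5 0-2 | idle 2-4 | P2 4-8 | P7 8-9 | P4 9-14 | P3 14-24 | P8 24-26 | P1 26-37 | P6 37-49 |
Completion: P1=37  P2=8  P3=24  P4=14  P5=2  P6=49  P7=9  P8=26
Turnaround (C−A): P1=31  P2=4  P3=10  P4=6  P5=2  P6=35  P7=1  P8=8
Waiting = turnaround − burst: P1=20, P2=0, P3=0, P4=1, P5=0, P6=23, P7=0, P8=6
Total waiting = 20 + 0 + 0 + 1 + 0 + 23 + 0 + 6 = 50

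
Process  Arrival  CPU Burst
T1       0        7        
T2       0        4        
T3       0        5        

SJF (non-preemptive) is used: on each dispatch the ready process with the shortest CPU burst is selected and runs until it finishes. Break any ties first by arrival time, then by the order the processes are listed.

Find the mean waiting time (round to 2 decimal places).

Gantt: | T2 0-4 | T3 4-9 | T1 9-16 |
Completion: T1=16  T2=4  T3=9
Turnaround (C−A): T1=16  T2=4  T3=9
Waiting times: T1=9, T2=0, T3=4
Average waiting = (9+0+4) / 3 = 13/3 = 4.33

4.33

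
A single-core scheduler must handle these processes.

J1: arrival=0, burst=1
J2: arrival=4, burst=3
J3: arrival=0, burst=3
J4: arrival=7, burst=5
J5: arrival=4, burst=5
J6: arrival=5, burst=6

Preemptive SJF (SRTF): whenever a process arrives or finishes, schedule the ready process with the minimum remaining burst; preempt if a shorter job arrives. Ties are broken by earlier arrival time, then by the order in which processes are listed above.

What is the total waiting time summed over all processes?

21

Timeline: | J1 0-1 | J3 1-4 | J2 4-7 | J5 7-12 | J4 12-17 | J6 17-23 |
Completion: J1=1  J2=7  J3=4  J4=17  J5=12  J6=23
Turnaround (C−A): J1=1  J2=3  J3=4  J4=10  J5=8  J6=18
Waiting = turnaround − burst: J1=0, J2=0, J3=1, J4=5, J5=3, J6=12
Total waiting = 0 + 0 + 1 + 5 + 3 + 12 = 21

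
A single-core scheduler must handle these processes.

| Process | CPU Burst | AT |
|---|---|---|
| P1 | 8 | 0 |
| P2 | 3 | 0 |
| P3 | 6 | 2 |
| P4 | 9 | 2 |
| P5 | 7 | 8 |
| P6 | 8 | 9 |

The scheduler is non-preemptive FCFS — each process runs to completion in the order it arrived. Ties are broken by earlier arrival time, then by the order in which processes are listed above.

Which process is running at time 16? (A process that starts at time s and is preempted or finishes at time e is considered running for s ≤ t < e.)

Schedule: | P1 0-8 | P2 8-11 | P3 11-17 | P4 17-26 | P5 26-33 | P6 33-41 |
Completion: P1=8  P2=11  P3=17  P4=26  P5=33  P6=41
Turnaround (C−A): P1=8  P2=11  P3=15  P4=24  P5=25  P6=32

P3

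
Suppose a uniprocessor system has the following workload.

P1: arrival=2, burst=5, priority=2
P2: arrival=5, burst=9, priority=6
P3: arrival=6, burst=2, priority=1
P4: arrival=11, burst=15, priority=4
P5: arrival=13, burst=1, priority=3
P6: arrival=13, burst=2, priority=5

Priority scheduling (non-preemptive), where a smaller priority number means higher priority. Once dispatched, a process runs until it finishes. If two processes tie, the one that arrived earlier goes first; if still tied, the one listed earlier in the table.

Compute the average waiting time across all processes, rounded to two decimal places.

6.50

Schedule: | idle 0-2 | P1 2-7 | P3 7-9 | P2 9-18 | P5 18-19 | P4 19-34 | P6 34-36 |
Completion: P1=7  P2=18  P3=9  P4=34  P5=19  P6=36
Turnaround (C−A): P1=5  P2=13  P3=3  P4=23  P5=6  P6=23
Waiting times: P1=0, P2=4, P3=1, P4=8, P5=5, P6=21
Average waiting = (0+4+1+8+5+21) / 6 = 39/6 = 6.50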